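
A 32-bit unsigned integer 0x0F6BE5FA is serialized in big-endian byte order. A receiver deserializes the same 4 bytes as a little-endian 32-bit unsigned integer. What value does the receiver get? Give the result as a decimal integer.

4209339151

Stored big-endian, the bytes at ascending addresses are 0F 6B E5 FA.
Read back as little-endian, the first byte is least significant, giving 0xFAE56B0F.
0xFAE56B0F = 4209339151.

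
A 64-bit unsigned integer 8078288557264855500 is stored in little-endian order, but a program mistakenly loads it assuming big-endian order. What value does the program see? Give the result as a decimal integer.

8078288557264855500 in 64-bit hexadecimal is 0x701BD8A468DFE1CC.
Stored little-endian, the bytes at ascending addresses are CC E1 DF 68 A4 D8 1B 70.
Read back as big-endian, the last byte is least significant, giving 0xCCE1DF68A4D81B70.
0xCCE1DF68A4D81B70 = 14763326694032415600.

14763326694032415600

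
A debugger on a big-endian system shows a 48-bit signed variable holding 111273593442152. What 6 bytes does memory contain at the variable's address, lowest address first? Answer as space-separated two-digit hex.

65 33 E7 02 8F 68

111273593442152 in hexadecimal, padded to 48 bits, is 0x6533E7028F68.
Split into bytes (most-significant first): 65 33 E7 02 8F 68.
In big-endian order the high byte comes first in memory.
So the memory order matches the most-significant-first order: 65 33 E7 02 8F 68.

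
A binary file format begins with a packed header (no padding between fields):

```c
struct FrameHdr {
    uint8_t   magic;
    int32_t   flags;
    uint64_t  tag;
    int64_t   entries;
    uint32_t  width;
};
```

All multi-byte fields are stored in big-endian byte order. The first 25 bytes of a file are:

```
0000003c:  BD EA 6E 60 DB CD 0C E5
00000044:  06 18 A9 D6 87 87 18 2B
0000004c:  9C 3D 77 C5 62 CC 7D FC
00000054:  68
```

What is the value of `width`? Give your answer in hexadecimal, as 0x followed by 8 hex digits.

0xCC7DFC68

`width` follows `magic` (1 B), `flags` (4 B), `tag` (8 B), `entries` (8 B), so it starts at offset 1 + 4 + 8 + 8 = 21 and occupies 4 bytes.
Bytes at offsets 21..24: CC 7D FC 68.
Big-endian stores the most-significant byte at the lowest address.
The bytes are already most-significant first: 0xCC7DFC68.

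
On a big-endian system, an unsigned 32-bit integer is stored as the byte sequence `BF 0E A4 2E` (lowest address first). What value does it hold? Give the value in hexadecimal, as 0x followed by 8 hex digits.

0xBF0EA42E

Big-endian stores the most-significant byte at the lowest address.
The bytes are already most-significant first: 0xBF0EA42E.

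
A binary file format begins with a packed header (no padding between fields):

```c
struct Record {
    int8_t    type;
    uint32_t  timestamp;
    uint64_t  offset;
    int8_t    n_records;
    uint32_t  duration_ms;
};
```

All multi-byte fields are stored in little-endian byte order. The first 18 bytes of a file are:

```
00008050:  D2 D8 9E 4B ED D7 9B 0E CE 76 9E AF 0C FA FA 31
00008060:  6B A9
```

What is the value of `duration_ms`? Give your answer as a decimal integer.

`duration_ms` follows `type` (1 B), `timestamp` (4 B), `offset` (8 B), `n_records` (1 B), so it starts at offset 1 + 4 + 8 + 1 = 14 and occupies 4 bytes.
Bytes at offsets 14..17: FA 31 6B A9.
Little-endian stores the least-significant byte at the lowest address.
Reassemble most-significant byte first: A9 6B 31 FA → 0xA96B31FA.
0xA96B31FA = 2842374650.

2842374650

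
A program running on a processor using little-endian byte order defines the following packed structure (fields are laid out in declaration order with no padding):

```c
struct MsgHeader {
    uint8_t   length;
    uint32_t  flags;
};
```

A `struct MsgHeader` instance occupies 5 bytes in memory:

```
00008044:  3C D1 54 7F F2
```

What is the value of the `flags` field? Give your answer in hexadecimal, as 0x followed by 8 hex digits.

0xF27F54D1

`flags` follows `length` (1 byte), so it starts at byte offset 1 and occupies 4 bytes.
Bytes at offsets 1..4: D1 54 7F F2.
Little-endian: lowest address holds the least-significant byte.
Reassemble most-significant byte first: F2 7F 54 D1 → 0xF27F54D1.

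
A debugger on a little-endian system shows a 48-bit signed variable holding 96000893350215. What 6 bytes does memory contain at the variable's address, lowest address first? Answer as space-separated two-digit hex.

47 71 25 F3 4F 57

96000893350215 in hexadecimal, padded to 48 bits, is 0x574FF3257147.
Split into bytes (most-significant first): 57 4F F3 25 71 47.
Little-endian stores the least-significant byte at the lowest address.
So at ascending addresses the bytes are 47 71 25 F3 4F 57.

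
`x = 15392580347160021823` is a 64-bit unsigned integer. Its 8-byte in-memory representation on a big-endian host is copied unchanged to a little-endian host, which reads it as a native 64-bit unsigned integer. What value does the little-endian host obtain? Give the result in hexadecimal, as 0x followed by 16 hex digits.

15392580347160021823 in 64-bit hexadecimal is 0xD59D6E45B921CB3F.
Stored big-endian, the bytes at ascending addresses are D5 9D 6E 45 B9 21 CB 3F.
Read back as little-endian, the first byte is least significant, giving 0x3FCB21B9456E9DD5.

0x3FCB21B9456E9DD5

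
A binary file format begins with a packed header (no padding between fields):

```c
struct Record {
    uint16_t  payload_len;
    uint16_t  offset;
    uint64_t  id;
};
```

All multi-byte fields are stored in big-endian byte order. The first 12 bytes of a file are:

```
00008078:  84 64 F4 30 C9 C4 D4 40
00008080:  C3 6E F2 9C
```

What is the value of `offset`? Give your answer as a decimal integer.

62512

`offset` follows `payload_len` (2 bytes), so it starts at byte offset 2 and occupies 2 bytes.
Bytes at offsets 2..3: F4 30.
Big-endian stores the most-significant byte at the lowest address.
The bytes are already most-significant first: 0xF430.
0xF430 = 62512.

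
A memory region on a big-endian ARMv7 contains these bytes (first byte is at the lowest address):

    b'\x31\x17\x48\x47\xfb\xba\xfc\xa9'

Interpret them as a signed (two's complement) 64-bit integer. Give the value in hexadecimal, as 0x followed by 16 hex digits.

Big-endian stores the most-significant byte at the lowest address.
The bytes are already most-significant first: 0x31174847FBBAFCA9.

0x31174847FBBAFCA9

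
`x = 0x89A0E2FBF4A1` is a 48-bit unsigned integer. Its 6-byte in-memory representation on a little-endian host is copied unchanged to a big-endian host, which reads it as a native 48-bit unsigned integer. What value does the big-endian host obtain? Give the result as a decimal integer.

178073570025609

Stored little-endian, the bytes at ascending addresses are A1 F4 FB E2 A0 89.
Read back as big-endian, the last byte is least significant, giving 0xA1F4FBE2A089.
0xA1F4FBE2A089 = 178073570025609.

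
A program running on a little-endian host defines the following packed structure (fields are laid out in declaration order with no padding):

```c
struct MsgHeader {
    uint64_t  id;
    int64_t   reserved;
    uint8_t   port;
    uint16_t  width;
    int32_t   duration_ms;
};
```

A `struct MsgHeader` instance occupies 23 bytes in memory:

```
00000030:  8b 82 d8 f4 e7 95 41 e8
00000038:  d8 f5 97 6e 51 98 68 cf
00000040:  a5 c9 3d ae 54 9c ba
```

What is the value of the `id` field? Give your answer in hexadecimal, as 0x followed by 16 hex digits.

0xE84195E7F4D8828B

`id` is the first field, at byte offset 0, occupying 8 bytes.
Bytes at offsets 0..7: 8B 82 D8 F4 E7 95 41 E8.
In little-endian order the low byte comes first in memory.
Reassemble most-significant byte first: E8 41 95 E7 F4 D8 82 8B → 0xE84195E7F4D8828B.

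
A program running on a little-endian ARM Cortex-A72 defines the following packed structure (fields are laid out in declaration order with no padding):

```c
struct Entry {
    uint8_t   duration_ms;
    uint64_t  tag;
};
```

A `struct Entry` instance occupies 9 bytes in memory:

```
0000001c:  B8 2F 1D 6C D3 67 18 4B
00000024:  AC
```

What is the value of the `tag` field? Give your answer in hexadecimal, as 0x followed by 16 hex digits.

0xAC4B1867D36C1D2F

`tag` follows `duration_ms` (1 byte), so it starts at byte offset 1 and occupies 8 bytes.
Bytes at offsets 1..8: 2F 1D 6C D3 67 18 4B AC.
Little-endian stores the least-significant byte at the lowest address.
Reassemble most-significant byte first: AC 4B 18 67 D3 6C 1D 2F → 0xAC4B1867D36C1D2F.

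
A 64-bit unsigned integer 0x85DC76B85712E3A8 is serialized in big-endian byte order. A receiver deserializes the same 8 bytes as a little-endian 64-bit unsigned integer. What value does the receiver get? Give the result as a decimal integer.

12169590786051464325

Stored big-endian, the bytes at ascending addresses are 85 DC 76 B8 57 12 E3 A8.
Read back as little-endian, the first byte is least significant, giving 0xA8E31257B876DC85.
0xA8E31257B876DC85 = 12169590786051464325.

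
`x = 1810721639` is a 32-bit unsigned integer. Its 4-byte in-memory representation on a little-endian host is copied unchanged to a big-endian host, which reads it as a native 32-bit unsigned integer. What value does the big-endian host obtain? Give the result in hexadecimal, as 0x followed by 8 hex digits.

0x676BED6B

1810721639 in 32-bit hexadecimal is 0x6BED6B67.
Stored little-endian, the bytes at ascending addresses are 67 6B ED 6B.
Read back as big-endian, the last byte is least significant, giving 0x676BED6B.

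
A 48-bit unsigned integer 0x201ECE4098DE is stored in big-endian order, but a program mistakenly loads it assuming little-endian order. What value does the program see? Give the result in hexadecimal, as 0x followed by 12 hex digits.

0xDE9840CE1E20

Stored big-endian, the bytes at ascending addresses are 20 1E CE 40 98 DE.
Read back as little-endian, the first byte is least significant, giving 0xDE9840CE1E20.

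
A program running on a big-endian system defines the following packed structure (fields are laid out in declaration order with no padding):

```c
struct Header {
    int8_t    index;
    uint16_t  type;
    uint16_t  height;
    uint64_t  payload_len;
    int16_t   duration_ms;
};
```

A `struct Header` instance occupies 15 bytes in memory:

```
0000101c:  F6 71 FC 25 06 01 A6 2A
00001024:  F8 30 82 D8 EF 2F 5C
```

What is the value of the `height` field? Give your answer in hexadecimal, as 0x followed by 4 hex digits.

`height` follows `index` (1 B), `type` (2 B), so it starts at offset 1 + 2 = 3 and occupies 2 bytes.
Bytes at offsets 3..4: 25 06.
In big-endian order the high byte comes first in memory.
The bytes are already most-significant first: 0x2506.

0x2506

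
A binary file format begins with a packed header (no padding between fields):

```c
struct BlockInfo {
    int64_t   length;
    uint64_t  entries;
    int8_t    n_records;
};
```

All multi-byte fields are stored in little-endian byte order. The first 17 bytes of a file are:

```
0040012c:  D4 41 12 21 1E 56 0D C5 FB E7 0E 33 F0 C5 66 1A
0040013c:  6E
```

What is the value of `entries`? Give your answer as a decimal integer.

1902425528050051067

`entries` follows `length` (8 bytes), so it starts at byte offset 8 and occupies 8 bytes.
Bytes at offsets 8..15: FB E7 0E 33 F0 C5 66 1A.
Little-endian stores the least-significant byte at the lowest address.
Reassemble most-significant byte first: 1A 66 C5 F0 33 0E E7 FB → 0x1A66C5F0330EE7FB.
0x1A66C5F0330EE7FB = 1902425528050051067.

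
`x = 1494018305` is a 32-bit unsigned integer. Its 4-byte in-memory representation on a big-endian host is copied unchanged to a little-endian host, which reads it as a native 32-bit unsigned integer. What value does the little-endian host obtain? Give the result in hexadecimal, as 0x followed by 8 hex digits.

0x01E90C59

1494018305 in 32-bit hexadecimal is 0x590CE901.
Stored big-endian, the bytes at ascending addresses are 59 0C E9 01.
Read back as little-endian, the first byte is least significant, giving 0x01E90C59.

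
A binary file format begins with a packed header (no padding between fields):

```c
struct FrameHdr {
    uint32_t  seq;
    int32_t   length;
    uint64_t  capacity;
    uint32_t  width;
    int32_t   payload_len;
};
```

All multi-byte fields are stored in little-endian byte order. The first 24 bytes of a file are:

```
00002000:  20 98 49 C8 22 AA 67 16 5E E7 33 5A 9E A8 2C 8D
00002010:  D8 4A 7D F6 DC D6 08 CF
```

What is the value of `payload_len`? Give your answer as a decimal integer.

`payload_len` follows `seq` (4 B), `length` (4 B), `capacity` (8 B), `width` (4 B), so it starts at offset 4 + 4 + 8 + 4 = 20 and occupies 4 bytes.
Bytes at offsets 20..23: DC D6 08 CF.
In little-endian order the low byte comes first in memory.
Reassemble most-significant byte first: CF 08 D6 DC → 0xCF08D6DC.
Top bit is set, so as a signed 32-bit value this is 0xCF08D6DC − 2^32 = -821504292.

-821504292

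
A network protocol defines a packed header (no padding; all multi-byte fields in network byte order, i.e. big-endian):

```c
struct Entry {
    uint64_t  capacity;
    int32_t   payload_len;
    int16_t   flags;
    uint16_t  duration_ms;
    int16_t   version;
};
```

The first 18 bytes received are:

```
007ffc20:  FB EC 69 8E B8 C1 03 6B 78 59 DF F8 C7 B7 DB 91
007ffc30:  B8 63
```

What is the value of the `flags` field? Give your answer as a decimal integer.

`flags` follows `capacity` (8 B), `payload_len` (4 B), so it starts at offset 8 + 4 = 12 and occupies 2 bytes.
Bytes at offsets 12..13: C7 B7.
In big-endian order the high byte comes first in memory.
The bytes are already most-significant first: 0xC7B7.
Top bit is set, so as a signed 16-bit value this is 0xC7B7 − 2^16 = -14409.

-14409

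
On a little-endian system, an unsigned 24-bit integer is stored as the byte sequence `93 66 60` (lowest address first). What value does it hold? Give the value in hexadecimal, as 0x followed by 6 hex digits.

0x606693

Little-endian: lowest address holds the least-significant byte.
Reassemble most-significant byte first: 60 66 93 → 0x606693.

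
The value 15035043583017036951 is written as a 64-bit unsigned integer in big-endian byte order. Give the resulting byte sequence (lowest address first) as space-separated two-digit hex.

15035043583017036951 in hexadecimal, padded to 64 bits, is 0xD0A7347ACC3F2C97.
Split into bytes (most-significant first): D0 A7 34 7A CC 3F 2C 97.
Big-endian stores the most-significant byte at the lowest address.
So the memory order matches the most-significant-first order: D0 A7 34 7A CC 3F 2C 97.

D0 A7 34 7A CC 3F 2C 97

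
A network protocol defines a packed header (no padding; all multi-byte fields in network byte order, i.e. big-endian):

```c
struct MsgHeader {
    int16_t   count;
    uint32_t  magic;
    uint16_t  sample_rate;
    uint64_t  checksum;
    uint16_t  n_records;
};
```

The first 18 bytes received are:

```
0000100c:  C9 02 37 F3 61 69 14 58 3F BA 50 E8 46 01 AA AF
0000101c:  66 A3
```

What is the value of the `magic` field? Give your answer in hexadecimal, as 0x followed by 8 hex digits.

`magic` follows `count` (2 bytes), so it starts at byte offset 2 and occupies 4 bytes.
Bytes at offsets 2..5: 37 F3 61 69.
In big-endian order the high byte comes first in memory.
The bytes are already most-significant first: 0x37F36169.

0x37F36169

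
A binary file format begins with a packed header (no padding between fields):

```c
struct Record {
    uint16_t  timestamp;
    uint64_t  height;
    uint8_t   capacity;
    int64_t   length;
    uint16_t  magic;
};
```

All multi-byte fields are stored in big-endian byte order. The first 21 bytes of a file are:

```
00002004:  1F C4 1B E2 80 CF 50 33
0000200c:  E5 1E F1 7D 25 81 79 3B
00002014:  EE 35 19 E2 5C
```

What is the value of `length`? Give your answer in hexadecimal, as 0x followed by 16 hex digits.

`length` follows `timestamp` (2 B), `height` (8 B), `capacity` (1 B), so it starts at offset 2 + 8 + 1 = 11 and occupies 8 bytes.
Bytes at offsets 11..18: 7D 25 81 79 3B EE 35 19.
Big-endian: lowest address holds the most-significant byte.
The bytes are already most-significant first: 0x7D2581793BEE3519.

0x7D2581793BEE3519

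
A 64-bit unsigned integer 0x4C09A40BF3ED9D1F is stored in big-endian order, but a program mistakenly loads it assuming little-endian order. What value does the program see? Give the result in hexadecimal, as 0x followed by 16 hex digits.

Stored big-endian, the bytes at ascending addresses are 4C 09 A4 0B F3 ED 9D 1F.
Read back as little-endian, the first byte is least significant, giving 0x1F9DEDF30BA4094C.

0x1F9DEDF30BA4094C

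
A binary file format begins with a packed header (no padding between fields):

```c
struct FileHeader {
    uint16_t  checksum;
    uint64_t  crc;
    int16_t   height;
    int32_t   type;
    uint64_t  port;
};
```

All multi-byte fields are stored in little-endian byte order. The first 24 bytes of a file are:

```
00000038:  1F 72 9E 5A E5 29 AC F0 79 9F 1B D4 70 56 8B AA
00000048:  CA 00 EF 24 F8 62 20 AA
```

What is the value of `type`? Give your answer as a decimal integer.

-1433708944

`type` follows `checksum` (2 B), `crc` (8 B), `height` (2 B), so it starts at offset 2 + 8 + 2 = 12 and occupies 4 bytes.
Bytes at offsets 12..15: 70 56 8B AA.
Little-endian: lowest address holds the least-significant byte.
Reassemble most-significant byte first: AA 8B 56 70 → 0xAA8B5670.
Top bit is set, so as a signed 32-bit value this is 0xAA8B5670 − 2^32 = -1433708944.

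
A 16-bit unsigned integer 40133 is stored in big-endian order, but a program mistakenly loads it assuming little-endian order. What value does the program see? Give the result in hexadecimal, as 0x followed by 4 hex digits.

0xC59C

40133 in 16-bit hexadecimal is 0x9CC5.
Stored big-endian, the bytes at ascending addresses are 9C C5.
Read back as little-endian, the first byte is least significant, giving 0xC59C.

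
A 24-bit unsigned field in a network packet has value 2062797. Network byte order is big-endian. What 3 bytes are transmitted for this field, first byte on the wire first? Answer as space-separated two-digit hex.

1F 79 CD

2062797 in hexadecimal, padded to 24 bits, is 0x1F79CD.
Split into bytes (most-significant first): 1F 79 CD.
In big-endian order the high byte comes first in memory.
So the memory order matches the most-significant-first order: 1F 79 CD.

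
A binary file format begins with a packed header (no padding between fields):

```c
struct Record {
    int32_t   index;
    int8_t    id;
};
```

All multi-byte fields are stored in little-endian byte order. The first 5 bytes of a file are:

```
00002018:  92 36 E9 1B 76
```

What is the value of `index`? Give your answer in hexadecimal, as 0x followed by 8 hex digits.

0x1BE93692

`index` is the first field, at byte offset 0, occupying 4 bytes.
Bytes at offsets 0..3: 92 36 E9 1B.
In little-endian order the low byte comes first in memory.
Reassemble most-significant byte first: 1B E9 36 92 → 0x1BE93692.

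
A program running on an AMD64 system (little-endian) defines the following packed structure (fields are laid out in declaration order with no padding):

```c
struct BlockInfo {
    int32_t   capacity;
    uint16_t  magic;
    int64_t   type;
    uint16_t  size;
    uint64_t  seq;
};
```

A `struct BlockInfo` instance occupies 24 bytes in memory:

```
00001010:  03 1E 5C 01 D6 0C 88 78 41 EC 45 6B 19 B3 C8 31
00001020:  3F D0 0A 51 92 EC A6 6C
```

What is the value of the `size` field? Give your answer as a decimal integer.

`size` follows `capacity` (4 B), `magic` (2 B), `type` (8 B), so it starts at offset 4 + 2 + 8 = 14 and occupies 2 bytes.
Bytes at offsets 14..15: C8 31.
In little-endian order the low byte comes first in memory.
Reassemble most-significant byte first: 31 C8 → 0x31C8.
0x31C8 = 12744.

12744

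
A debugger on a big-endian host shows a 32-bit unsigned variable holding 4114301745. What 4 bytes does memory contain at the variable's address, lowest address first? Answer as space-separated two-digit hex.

4114301745 in hexadecimal, padded to 32 bits, is 0xF53B4331.
Split into bytes (most-significant first): F5 3B 43 31.
Big-endian stores the most-significant byte at the lowest address.
So the memory order matches the most-significant-first order: F5 3B 43 31.

F5 3B 43 31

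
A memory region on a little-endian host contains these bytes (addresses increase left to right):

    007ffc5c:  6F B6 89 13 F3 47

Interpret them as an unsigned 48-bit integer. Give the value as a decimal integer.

In little-endian order the low byte comes first in memory.
Reassemble most-significant byte first: 47 F3 13 89 B6 6F → 0x47F31389B66F.
0x47F31389B66F = 79109330417263.

79109330417263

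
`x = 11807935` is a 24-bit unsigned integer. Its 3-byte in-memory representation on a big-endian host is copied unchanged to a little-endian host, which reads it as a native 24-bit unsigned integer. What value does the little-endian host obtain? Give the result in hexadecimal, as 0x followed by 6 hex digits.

11807935 in 24-bit hexadecimal is 0xB42CBF.
Stored big-endian, the bytes at ascending addresses are B4 2C BF.
Read back as little-endian, the first byte is least significant, giving 0xBF2CB4.

0xBF2CB4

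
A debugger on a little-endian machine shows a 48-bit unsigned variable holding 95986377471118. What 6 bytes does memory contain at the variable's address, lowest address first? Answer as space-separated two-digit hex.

8E B4 EE 91 4C 57

95986377471118 in hexadecimal, padded to 48 bits, is 0x574C91EEB48E.
Split into bytes (most-significant first): 57 4C 91 EE B4 8E.
Little-endian stores the least-significant byte at the lowest address.
So at ascending addresses the bytes are 8E B4 EE 91 4C 57.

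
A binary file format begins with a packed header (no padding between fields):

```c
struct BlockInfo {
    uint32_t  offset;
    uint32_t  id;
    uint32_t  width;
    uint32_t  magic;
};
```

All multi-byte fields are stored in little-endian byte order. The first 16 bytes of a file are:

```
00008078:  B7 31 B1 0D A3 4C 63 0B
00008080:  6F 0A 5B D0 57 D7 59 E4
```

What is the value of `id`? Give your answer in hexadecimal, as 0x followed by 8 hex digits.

`id` follows `offset` (4 bytes), so it starts at byte offset 4 and occupies 4 bytes.
Bytes at offsets 4..7: A3 4C 63 0B.
Little-endian: lowest address holds the least-significant byte.
Reassemble most-significant byte first: 0B 63 4C A3 → 0x0B634CA3.

0x0B634CA3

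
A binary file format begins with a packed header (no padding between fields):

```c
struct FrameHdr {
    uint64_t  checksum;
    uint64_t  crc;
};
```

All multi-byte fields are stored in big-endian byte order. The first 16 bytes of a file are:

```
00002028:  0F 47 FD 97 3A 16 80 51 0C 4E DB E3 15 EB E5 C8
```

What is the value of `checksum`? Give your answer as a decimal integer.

`checksum` is the first field, at byte offset 0, occupying 8 bytes.
Bytes at offsets 0..7: 0F 47 FD 97 3A 16 80 51.
Big-endian stores the most-significant byte at the lowest address.
The bytes are already most-significant first: 0x0F47FD973A168051.
0x0F47FD973A168051 = 1101127459871817809.

1101127459871817809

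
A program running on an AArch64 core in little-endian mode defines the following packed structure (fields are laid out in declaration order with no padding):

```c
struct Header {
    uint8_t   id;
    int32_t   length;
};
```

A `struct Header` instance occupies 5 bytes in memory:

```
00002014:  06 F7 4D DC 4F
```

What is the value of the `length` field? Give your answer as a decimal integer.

1339837943

`length` follows `id` (1 byte), so it starts at byte offset 1 and occupies 4 bytes.
Bytes at offsets 1..4: F7 4D DC 4F.
In little-endian order the low byte comes first in memory.
Reassemble most-significant byte first: 4F DC 4D F7 → 0x4FDC4DF7.
0x4FDC4DF7 = 1339837943.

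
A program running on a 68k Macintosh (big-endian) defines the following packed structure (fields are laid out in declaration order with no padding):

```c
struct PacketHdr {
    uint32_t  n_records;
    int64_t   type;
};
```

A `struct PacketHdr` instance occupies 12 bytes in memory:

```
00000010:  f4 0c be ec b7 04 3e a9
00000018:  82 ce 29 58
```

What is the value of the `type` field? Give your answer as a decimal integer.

-5259009567096952488

`type` follows `n_records` (4 bytes), so it starts at byte offset 4 and occupies 8 bytes.
Bytes at offsets 4..11: B7 04 3E A9 82 CE 29 58.
Big-endian: lowest address holds the most-significant byte.
The bytes are already most-significant first: 0xB7043EA982CE2958.
Top bit is set, so as a signed 64-bit value this is 0xB7043EA982CE2958 − 2^64 = -5259009567096952488.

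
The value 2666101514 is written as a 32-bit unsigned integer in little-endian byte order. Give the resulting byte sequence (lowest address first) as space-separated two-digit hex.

0A 7B E9 9E

2666101514 in hexadecimal, padded to 32 bits, is 0x9EE97B0A.
Split into bytes (most-significant first): 9E E9 7B 0A.
Little-endian: lowest address holds the least-significant byte.
So at ascending addresses the bytes are 0A 7B E9 9E.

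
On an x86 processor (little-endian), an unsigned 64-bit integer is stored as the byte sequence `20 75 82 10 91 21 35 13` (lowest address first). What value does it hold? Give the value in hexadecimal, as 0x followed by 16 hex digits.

Little-endian: lowest address holds the least-significant byte.
Reassemble most-significant byte first: 13 35 21 91 10 82 75 20 → 0x1335219110827520.

0x1335219110827520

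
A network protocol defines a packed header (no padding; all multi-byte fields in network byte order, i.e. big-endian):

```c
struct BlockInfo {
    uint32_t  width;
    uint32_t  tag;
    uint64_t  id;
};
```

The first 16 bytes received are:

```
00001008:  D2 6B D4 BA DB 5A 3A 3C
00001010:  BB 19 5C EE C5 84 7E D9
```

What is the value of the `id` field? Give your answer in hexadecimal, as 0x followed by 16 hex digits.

`id` follows `width` (4 B), `tag` (4 B), so it starts at offset 4 + 4 = 8 and occupies 8 bytes.
Bytes at offsets 8..15: BB 19 5C EE C5 84 7E D9.
Big-endian stores the most-significant byte at the lowest address.
The bytes are already most-significant first: 0xBB195CEEC5847ED9.

0xBB195CEEC5847ED9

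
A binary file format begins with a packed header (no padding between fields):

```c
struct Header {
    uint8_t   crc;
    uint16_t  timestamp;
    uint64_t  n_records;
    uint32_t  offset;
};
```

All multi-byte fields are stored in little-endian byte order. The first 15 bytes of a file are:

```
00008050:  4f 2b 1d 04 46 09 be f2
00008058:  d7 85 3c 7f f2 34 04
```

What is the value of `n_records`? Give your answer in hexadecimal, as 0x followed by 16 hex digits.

`n_records` follows `crc` (1 B), `timestamp` (2 B), so it starts at offset 1 + 2 = 3 and occupies 8 bytes.
Bytes at offsets 3..10: 04 46 09 BE F2 D7 85 3C.
In little-endian order the low byte comes first in memory.
Reassemble most-significant byte first: 3C 85 D7 F2 BE 09 46 04 → 0x3C85D7F2BE094604.

0x3C85D7F2BE094604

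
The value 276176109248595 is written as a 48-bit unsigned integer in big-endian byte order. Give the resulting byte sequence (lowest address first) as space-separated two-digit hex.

276176109248595 in hexadecimal, padded to 48 bits, is 0xFB2E42E32053.
Split into bytes (most-significant first): FB 2E 42 E3 20 53.
In big-endian order the high byte comes first in memory.
So the memory order matches the most-significant-first order: FB 2E 42 E3 20 53.

FB 2E 42 E3 20 53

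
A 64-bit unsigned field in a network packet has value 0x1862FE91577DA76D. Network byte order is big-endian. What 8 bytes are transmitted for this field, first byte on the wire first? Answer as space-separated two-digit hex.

18 62 FE 91 57 7D A7 6D

Split into bytes (most-significant first): 18 62 FE 91 57 7D A7 6D.
Big-endian stores the most-significant byte at the lowest address.
So the memory order matches the most-significant-first order: 18 62 FE 91 57 7D A7 6D.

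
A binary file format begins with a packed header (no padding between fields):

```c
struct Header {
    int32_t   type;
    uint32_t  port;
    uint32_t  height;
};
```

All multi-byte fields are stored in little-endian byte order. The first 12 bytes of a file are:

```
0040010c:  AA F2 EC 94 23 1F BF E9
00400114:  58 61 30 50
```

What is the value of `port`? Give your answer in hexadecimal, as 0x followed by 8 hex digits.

0xE9BF1F23

`port` follows `type` (4 bytes), so it starts at byte offset 4 and occupies 4 bytes.
Bytes at offsets 4..7: 23 1F BF E9.
Little-endian: lowest address holds the least-significant byte.
Reassemble most-significant byte first: E9 BF 1F 23 → 0xE9BF1F23.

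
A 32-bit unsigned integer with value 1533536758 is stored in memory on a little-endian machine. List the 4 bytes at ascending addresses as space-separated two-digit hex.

F6 E9 67 5B

1533536758 in hexadecimal, padded to 32 bits, is 0x5B67E9F6.
Split into bytes (most-significant first): 5B 67 E9 F6.
Little-endian stores the least-significant byte at the lowest address.
So at ascending addresses the bytes are F6 E9 67 5B.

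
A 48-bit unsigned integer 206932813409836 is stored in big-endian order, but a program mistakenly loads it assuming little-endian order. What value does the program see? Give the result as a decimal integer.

49404292379836

206932813409836 in 48-bit hexadecimal is 0xBC344CD5EE2C.
Stored big-endian, the bytes at ascending addresses are BC 34 4C D5 EE 2C.
Read back as little-endian, the first byte is least significant, giving 0x2CEED54C34BC.
0x2CEED54C34BC = 49404292379836.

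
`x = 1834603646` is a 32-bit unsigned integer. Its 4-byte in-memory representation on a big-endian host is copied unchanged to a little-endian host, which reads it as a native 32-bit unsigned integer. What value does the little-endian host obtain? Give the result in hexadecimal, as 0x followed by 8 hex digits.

0x7ED4596D

1834603646 in 32-bit hexadecimal is 0x6D59D47E.
Stored big-endian, the bytes at ascending addresses are 6D 59 D4 7E.
Read back as little-endian, the first byte is least significant, giving 0x7ED4596D.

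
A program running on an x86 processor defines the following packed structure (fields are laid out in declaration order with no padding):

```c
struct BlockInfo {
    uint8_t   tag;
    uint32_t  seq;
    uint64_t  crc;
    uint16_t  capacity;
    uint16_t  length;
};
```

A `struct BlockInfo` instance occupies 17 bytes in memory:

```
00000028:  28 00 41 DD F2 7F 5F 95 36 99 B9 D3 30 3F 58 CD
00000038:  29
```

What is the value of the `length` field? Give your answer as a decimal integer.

`length` follows `tag` (1 B), `seq` (4 B), `crc` (8 B), `capacity` (2 B), so it starts at offset 1 + 4 + 8 + 2 = 15 and occupies 2 bytes.
Bytes at offsets 15..16: CD 29.
Little-endian: lowest address holds the least-significant byte.
Reassemble most-significant byte first: 29 CD → 0x29CD.
0x29CD = 10701.

10701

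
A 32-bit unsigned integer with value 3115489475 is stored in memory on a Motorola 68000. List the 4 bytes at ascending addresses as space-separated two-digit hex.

3115489475 in hexadecimal, padded to 32 bits, is 0xB9B298C3.
Split into bytes (most-significant first): B9 B2 98 C3.
In big-endian order the high byte comes first in memory.
So the memory order matches the most-significant-first order: B9 B2 98 C3.

B9 B2 98 C3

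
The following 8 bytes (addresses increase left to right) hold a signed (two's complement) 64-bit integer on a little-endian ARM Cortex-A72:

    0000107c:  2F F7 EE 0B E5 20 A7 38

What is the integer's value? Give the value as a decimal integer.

Little-endian: lowest address holds the least-significant byte.
Reassemble most-significant byte first: 38 A7 20 E5 0B EE F7 2F → 0x38A720E50BEEF72F.
0x38A720E50BEEF72F = 4082267755354453807.

4082267755354453807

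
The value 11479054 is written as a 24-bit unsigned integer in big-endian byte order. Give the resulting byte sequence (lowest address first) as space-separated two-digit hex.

AF 28 0E

11479054 in hexadecimal, padded to 24 bits, is 0xAF280E.
Split into bytes (most-significant first): AF 28 0E.
Big-endian: lowest address holds the most-significant byte.
So the memory order matches the most-significant-first order: AF 28 0E.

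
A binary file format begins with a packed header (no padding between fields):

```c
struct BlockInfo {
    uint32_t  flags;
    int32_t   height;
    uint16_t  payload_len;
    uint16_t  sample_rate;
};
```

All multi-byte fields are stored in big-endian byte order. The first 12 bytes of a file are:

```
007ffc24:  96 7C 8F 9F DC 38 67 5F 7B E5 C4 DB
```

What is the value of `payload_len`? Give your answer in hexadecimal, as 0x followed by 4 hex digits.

`payload_len` follows `flags` (4 B), `height` (4 B), so it starts at offset 4 + 4 = 8 and occupies 2 bytes.
Bytes at offsets 8..9: 7B E5.
Big-endian stores the most-significant byte at the lowest address.
The bytes are already most-significant first: 0x7BE5.

0x7BE5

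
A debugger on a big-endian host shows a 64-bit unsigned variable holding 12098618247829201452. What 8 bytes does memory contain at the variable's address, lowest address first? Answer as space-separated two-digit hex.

A7 E6 ED 31 F6 EB 22 2C

12098618247829201452 in hexadecimal, padded to 64 bits, is 0xA7E6ED31F6EB222C.
Split into bytes (most-significant first): A7 E6 ED 31 F6 EB 22 2C.
Big-endian stores the most-significant byte at the lowest address.
So the memory order matches the most-significant-first order: A7 E6 ED 31 F6 EB 22 2C.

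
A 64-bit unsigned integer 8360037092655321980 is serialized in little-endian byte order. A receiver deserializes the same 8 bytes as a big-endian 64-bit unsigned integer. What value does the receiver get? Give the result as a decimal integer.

8360037092655321980 in 64-bit hexadecimal is 0x7404D17140CF537C.
Stored little-endian, the bytes at ascending addresses are 7C 53 CF 40 71 D1 04 74.
Read back as big-endian, the last byte is least significant, giving 0x7C53CF4071D10474.
0x7C53CF4071D10474 = 8958731959464428660.

8958731959464428660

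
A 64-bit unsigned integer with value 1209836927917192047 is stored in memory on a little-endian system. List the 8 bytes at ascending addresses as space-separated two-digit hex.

1209836927917192047 in hexadecimal, padded to 64 bits, is 0x10CA3446A4A7736F.
Split into bytes (most-significant first): 10 CA 34 46 A4 A7 73 6F.
Little-endian stores the least-significant byte at the lowest address.
So at ascending addresses the bytes are 6F 73 A7 A4 46 34 CA 10.

6F 73 A7 A4 46 34 CA 10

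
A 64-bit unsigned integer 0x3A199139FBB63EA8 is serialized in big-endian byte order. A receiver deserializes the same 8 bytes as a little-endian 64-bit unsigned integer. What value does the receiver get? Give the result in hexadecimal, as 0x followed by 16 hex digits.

0xA83EB6FB3991193A

Stored big-endian, the bytes at ascending addresses are 3A 19 91 39 FB B6 3E A8.
Read back as little-endian, the first byte is least significant, giving 0xA83EB6FB3991193A.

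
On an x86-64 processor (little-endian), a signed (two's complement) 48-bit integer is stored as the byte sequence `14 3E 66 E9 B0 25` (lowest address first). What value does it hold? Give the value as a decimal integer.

Little-endian: lowest address holds the least-significant byte.
Reassemble most-significant byte first: 25 B0 E9 66 3E 14 → 0x25B0E9663E14.
0x25B0E9663E14 = 41441760263700.

41441760263700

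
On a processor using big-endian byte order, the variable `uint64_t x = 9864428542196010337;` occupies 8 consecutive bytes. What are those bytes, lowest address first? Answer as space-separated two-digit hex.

9864428542196010337 in hexadecimal, padded to 64 bits, is 0x88E57D7EC1D14D61.
Split into bytes (most-significant first): 88 E5 7D 7E C1 D1 4D 61.
In big-endian order the high byte comes first in memory.
So the memory order matches the most-significant-first order: 88 E5 7D 7E C1 D1 4D 61.

88 E5 7D 7E C1 D1 4D 61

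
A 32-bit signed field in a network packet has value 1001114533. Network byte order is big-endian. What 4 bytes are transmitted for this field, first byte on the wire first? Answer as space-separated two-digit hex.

3B AB CB A5

1001114533 in hexadecimal, padded to 32 bits, is 0x3BABCBA5.
Split into bytes (most-significant first): 3B AB CB A5.
Big-endian: lowest address holds the most-significant byte.
So the memory order matches the most-significant-first order: 3B AB CB A5.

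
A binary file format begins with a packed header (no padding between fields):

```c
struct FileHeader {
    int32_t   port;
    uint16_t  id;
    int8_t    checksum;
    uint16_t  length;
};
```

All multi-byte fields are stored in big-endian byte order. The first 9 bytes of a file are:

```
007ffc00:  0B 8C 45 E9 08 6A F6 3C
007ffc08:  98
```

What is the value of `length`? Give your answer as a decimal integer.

15512

`length` follows `port` (4 B), `id` (2 B), `checksum` (1 B), so it starts at offset 4 + 2 + 1 = 7 and occupies 2 bytes.
Bytes at offsets 7..8: 3C 98.
Big-endian: lowest address holds the most-significant byte.
The bytes are already most-significant first: 0x3C98.
0x3C98 = 15512.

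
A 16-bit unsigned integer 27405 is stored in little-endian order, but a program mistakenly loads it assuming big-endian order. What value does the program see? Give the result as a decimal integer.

27405 in 16-bit hexadecimal is 0x6B0D.
Stored little-endian, the bytes at ascending addresses are 0D 6B.
Read back as big-endian, the last byte is least significant, giving 0x0D6B.
0x0D6B = 3435.

3435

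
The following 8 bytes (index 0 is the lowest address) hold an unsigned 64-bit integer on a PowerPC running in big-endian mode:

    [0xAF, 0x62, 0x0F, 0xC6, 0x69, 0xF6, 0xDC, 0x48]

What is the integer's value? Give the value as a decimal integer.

12637680849210760264

Big-endian: lowest address holds the most-significant byte.
The bytes are already most-significant first: 0xAF620FC669F6DC48.
0xAF620FC669F6DC48 = 12637680849210760264.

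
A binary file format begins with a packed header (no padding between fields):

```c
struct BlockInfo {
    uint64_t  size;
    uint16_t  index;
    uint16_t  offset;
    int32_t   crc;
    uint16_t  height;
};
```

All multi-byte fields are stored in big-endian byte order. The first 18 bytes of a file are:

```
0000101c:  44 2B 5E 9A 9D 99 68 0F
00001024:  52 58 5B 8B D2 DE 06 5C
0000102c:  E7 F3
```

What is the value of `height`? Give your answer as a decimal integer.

59379

`height` follows `size` (8 B), `index` (2 B), `offset` (2 B), `crc` (4 B), so it starts at offset 8 + 2 + 2 + 4 = 16 and occupies 2 bytes.
Bytes at offsets 16..17: E7 F3.
In big-endian order the high byte comes first in memory.
The bytes are already most-significant first: 0xE7F3.
0xE7F3 = 59379.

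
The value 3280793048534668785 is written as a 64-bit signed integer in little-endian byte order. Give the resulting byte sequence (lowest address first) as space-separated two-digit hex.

F1 D5 7A 2F E5 B7 87 2D

3280793048534668785 in hexadecimal, padded to 64 bits, is 0x2D87B7E52F7AD5F1.
Split into bytes (most-significant first): 2D 87 B7 E5 2F 7A D5 F1.
In little-endian order the low byte comes first in memory.
So at ascending addresses the bytes are F1 D5 7A 2F E5 B7 87 2D.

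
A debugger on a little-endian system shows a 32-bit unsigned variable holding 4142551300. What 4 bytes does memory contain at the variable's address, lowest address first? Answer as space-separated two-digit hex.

4142551300 in hexadecimal, padded to 32 bits, is 0xF6EA5104.
Split into bytes (most-significant first): F6 EA 51 04.
In little-endian order the low byte comes first in memory.
So at ascending addresses the bytes are 04 51 EA F6.

04 51 EA F6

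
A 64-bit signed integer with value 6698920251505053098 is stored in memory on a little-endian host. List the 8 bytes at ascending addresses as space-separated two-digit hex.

6698920251505053098 in hexadecimal, padded to 64 bits, is 0x5CF75879F1A10DAA.
Split into bytes (most-significant first): 5C F7 58 79 F1 A1 0D AA.
Little-endian stores the least-significant byte at the lowest address.
So at ascending addresses the bytes are AA 0D A1 F1 79 58 F7 5C.

AA 0D A1 F1 79 58 F7 5C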